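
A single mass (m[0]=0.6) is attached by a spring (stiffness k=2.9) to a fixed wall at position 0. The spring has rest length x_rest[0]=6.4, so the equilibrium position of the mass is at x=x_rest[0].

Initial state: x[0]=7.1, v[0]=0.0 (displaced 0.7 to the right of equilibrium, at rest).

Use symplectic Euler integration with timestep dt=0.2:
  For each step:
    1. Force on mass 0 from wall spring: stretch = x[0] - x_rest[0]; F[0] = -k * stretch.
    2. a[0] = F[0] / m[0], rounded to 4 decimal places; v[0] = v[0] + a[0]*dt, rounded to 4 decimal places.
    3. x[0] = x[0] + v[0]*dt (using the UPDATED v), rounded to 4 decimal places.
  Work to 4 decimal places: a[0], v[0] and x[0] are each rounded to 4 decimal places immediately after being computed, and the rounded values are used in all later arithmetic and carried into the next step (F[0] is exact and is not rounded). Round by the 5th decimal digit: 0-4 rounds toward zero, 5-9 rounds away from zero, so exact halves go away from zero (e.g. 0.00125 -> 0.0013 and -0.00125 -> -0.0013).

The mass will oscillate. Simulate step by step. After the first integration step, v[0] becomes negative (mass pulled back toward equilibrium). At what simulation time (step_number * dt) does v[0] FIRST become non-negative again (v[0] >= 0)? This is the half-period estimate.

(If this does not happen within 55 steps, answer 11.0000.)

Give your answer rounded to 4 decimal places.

Answer: 1.6000

Derivation:
Step 0: x=[7.1000] v=[0.0000]
Step 1: x=[6.9647] v=[-0.6767]
Step 2: x=[6.7202] v=[-1.2226]
Step 3: x=[6.4138] v=[-1.5321]
Step 4: x=[6.1047] v=[-1.5454]
Step 5: x=[5.8527] v=[-1.2599]
Step 6: x=[5.7065] v=[-0.7308]
Step 7: x=[5.6944] v=[-0.0604]
Step 8: x=[5.8187] v=[0.6217]
First v>=0 after going negative at step 8, time=1.6000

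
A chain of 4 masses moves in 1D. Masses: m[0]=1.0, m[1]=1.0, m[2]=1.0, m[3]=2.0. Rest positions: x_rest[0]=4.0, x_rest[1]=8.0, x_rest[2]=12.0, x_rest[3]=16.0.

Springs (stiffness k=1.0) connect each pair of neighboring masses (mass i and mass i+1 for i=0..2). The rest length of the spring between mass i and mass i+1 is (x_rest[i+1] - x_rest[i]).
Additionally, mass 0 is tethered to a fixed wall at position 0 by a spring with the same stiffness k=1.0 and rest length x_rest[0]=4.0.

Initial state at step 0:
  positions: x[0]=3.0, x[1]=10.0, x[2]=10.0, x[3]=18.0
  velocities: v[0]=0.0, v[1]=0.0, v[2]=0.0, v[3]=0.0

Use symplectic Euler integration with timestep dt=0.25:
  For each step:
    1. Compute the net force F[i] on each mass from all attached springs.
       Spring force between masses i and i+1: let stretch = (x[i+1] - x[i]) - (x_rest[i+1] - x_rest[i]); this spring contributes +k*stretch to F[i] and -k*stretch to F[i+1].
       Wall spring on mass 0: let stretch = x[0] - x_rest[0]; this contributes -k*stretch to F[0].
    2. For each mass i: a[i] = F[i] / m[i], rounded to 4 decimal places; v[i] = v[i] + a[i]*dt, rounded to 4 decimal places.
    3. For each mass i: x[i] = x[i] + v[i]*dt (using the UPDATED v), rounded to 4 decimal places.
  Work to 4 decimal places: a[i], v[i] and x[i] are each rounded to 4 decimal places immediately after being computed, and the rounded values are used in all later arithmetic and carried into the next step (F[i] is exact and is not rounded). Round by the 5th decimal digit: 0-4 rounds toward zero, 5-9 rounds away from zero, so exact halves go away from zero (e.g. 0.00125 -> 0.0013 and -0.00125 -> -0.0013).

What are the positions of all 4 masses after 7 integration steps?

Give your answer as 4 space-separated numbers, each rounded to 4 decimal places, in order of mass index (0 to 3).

Step 0: x=[3.0000 10.0000 10.0000 18.0000] v=[0.0000 0.0000 0.0000 0.0000]
Step 1: x=[3.2500 9.5625 10.5000 17.8750] v=[1.0000 -1.7500 2.0000 -0.5000]
Step 2: x=[3.6914 8.7891 11.4024 17.6445] v=[1.7656 -3.0938 3.6094 -0.9219]
Step 3: x=[4.2207 7.8604 12.5316 17.3440] v=[2.1172 -3.7149 4.5166 -1.2022]
Step 4: x=[4.7137 6.9962 13.6696 17.0181] v=[1.9720 -3.4570 4.5519 -1.3038]
Step 5: x=[5.0548 6.4064 14.5998 16.7125] v=[1.3642 -2.3593 3.7207 -1.2224]
Step 6: x=[5.1644 6.2442 15.1499 16.4659] v=[0.4384 -0.6489 2.2005 -0.9865]
Step 7: x=[5.0187 6.5711 15.2257 16.3032] v=[-0.5828 1.3076 0.3031 -0.6510]

Answer: 5.0187 6.5711 15.2257 16.3032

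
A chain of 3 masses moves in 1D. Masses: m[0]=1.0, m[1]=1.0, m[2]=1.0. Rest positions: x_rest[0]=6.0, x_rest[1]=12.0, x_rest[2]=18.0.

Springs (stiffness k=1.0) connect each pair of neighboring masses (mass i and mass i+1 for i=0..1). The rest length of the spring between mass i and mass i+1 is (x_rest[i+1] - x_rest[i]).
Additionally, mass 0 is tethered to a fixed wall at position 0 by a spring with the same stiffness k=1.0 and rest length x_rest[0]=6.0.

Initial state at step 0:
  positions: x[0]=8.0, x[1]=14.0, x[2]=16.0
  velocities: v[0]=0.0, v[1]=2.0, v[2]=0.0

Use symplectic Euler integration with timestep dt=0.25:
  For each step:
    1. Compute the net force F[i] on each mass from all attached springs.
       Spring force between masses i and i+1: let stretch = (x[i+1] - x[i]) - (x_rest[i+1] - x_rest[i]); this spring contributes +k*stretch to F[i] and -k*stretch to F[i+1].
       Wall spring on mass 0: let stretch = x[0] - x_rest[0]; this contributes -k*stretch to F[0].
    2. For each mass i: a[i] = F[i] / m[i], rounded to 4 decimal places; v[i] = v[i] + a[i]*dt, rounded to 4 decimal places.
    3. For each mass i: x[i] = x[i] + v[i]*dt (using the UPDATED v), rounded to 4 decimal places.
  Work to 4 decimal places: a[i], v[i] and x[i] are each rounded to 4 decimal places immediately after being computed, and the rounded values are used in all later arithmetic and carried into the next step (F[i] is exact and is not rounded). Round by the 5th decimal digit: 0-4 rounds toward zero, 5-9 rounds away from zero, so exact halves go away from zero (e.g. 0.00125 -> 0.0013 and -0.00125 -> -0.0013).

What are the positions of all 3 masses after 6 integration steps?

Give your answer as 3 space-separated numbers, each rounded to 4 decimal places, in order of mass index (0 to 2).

Step 0: x=[8.0000 14.0000 16.0000] v=[0.0000 2.0000 0.0000]
Step 1: x=[7.8750 14.2500 16.2500] v=[-0.5000 1.0000 1.0000]
Step 2: x=[7.6563 14.2266 16.7500] v=[-0.8750 -0.0938 2.0000]
Step 3: x=[7.3697 13.9502 17.4673] v=[-1.1465 -1.1055 2.8692]
Step 4: x=[7.0338 13.4824 18.3398] v=[-1.3438 -1.8714 3.4899]
Step 5: x=[6.6613 12.9151 19.2837] v=[-1.4901 -2.2692 3.7756]
Step 6: x=[6.2633 12.3550 20.2046] v=[-1.5920 -2.2405 3.6835]

Answer: 6.2633 12.3550 20.2046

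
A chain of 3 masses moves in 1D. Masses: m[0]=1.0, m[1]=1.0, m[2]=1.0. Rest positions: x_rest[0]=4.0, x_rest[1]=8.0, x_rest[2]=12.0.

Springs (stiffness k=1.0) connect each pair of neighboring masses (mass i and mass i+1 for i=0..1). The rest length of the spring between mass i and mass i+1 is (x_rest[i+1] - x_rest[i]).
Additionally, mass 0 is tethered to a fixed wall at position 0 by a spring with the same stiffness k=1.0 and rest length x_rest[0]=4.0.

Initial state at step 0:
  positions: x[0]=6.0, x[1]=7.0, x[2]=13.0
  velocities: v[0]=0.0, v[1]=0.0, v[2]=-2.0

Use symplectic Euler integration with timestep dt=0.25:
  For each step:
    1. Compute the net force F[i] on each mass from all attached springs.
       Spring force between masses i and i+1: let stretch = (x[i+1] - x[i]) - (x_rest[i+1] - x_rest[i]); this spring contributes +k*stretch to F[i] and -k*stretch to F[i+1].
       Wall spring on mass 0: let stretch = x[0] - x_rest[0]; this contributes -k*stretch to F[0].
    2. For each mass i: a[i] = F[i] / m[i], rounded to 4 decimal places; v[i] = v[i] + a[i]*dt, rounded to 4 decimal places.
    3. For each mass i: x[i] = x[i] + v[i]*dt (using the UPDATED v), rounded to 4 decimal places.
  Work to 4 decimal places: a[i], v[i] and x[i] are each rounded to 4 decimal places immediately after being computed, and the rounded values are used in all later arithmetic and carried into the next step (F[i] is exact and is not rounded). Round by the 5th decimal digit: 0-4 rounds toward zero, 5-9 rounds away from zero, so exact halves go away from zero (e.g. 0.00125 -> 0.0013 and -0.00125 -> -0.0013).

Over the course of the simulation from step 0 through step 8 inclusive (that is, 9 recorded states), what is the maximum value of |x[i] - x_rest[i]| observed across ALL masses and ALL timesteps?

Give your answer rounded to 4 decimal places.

Answer: 2.2741

Derivation:
Step 0: x=[6.0000 7.0000 13.0000] v=[0.0000 0.0000 -2.0000]
Step 1: x=[5.6875 7.3125 12.3750] v=[-1.2500 1.2500 -2.5000]
Step 2: x=[5.1211 7.8399 11.6836] v=[-2.2656 2.1094 -2.7656]
Step 3: x=[4.4046 8.4376 11.0020] v=[-2.8662 2.3906 -2.7265]
Step 4: x=[3.6648 8.9435 10.4101] v=[-2.9591 2.0235 -2.3676]
Step 5: x=[3.0259 9.2111 9.9765] v=[-2.5556 1.0705 -1.7343]
Step 6: x=[2.5845 9.1400 9.7451] v=[-1.7658 -0.2845 -0.9257]
Step 7: x=[2.3912 8.6970 9.7259] v=[-0.7731 -1.7721 -0.0770]
Step 8: x=[2.4426 7.9242 9.8924] v=[0.2056 -3.0913 0.6658]
Max displacement = 2.2741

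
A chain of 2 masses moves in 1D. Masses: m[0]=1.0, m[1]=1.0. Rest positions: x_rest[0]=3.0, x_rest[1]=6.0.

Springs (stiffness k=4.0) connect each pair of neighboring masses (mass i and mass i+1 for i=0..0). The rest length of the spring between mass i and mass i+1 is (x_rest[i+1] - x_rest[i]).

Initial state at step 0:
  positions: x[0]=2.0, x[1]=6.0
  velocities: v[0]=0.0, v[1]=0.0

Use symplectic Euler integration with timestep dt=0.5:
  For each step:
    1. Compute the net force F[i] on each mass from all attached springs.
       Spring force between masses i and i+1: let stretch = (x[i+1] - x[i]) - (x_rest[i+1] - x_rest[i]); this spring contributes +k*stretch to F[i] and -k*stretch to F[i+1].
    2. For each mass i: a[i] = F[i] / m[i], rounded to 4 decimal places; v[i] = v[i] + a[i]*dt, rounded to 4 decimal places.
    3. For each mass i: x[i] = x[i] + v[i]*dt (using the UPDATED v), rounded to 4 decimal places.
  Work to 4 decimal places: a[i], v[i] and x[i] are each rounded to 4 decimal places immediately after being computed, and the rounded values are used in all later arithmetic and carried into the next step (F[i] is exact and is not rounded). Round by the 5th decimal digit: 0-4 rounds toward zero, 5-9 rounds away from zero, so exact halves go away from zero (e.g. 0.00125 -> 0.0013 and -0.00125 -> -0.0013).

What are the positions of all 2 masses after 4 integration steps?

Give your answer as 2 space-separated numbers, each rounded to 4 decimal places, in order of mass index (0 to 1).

Step 0: x=[2.0000 6.0000] v=[0.0000 0.0000]
Step 1: x=[3.0000 5.0000] v=[2.0000 -2.0000]
Step 2: x=[3.0000 5.0000] v=[0.0000 0.0000]
Step 3: x=[2.0000 6.0000] v=[-2.0000 2.0000]
Step 4: x=[2.0000 6.0000] v=[0.0000 0.0000]

Answer: 2.0000 6.0000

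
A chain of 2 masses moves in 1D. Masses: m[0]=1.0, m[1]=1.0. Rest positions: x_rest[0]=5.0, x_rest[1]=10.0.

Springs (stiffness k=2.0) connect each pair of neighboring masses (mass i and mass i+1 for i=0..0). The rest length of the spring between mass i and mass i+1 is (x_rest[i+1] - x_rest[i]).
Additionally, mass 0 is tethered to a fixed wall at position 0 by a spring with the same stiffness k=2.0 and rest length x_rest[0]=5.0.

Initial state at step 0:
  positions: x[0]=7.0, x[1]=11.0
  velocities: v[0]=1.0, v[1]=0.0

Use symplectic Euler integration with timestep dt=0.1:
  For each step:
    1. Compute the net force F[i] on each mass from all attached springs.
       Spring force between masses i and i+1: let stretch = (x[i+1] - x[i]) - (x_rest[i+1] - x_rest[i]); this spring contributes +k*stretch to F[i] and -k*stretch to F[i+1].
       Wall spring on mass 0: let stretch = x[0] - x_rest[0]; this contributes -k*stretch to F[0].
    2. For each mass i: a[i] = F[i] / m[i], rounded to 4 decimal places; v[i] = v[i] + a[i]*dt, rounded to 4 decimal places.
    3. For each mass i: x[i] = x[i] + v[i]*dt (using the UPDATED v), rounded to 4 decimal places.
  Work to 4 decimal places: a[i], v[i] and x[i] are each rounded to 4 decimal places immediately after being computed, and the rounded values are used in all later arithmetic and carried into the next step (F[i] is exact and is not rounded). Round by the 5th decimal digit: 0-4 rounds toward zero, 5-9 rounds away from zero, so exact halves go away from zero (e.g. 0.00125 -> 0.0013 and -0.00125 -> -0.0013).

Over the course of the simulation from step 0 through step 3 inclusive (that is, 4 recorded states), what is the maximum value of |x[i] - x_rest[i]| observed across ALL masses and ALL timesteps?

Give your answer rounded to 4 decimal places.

Step 0: x=[7.0000 11.0000] v=[1.0000 0.0000]
Step 1: x=[7.0400 11.0200] v=[0.4000 0.2000]
Step 2: x=[7.0188 11.0604] v=[-0.2120 0.4040]
Step 3: x=[6.9381 11.1200] v=[-0.8074 0.5957]
Max displacement = 2.0400

Answer: 2.0400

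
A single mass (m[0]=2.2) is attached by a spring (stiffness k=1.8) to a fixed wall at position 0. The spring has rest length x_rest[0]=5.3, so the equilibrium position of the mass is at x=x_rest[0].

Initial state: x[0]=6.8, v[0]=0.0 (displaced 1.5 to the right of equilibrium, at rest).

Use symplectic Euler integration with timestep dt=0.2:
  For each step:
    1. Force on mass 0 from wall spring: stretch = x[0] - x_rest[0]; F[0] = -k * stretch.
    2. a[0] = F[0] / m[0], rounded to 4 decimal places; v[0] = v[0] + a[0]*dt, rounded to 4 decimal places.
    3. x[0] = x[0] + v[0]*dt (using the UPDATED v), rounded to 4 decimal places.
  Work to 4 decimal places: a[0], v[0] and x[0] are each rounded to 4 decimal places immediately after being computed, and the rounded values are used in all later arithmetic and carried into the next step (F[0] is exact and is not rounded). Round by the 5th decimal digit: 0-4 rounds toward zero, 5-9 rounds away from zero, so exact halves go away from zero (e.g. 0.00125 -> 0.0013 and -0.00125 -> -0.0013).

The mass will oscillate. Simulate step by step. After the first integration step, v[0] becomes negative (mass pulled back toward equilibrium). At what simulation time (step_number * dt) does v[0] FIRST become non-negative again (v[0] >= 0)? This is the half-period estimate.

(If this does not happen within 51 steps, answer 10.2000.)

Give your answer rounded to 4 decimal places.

Answer: 3.6000

Derivation:
Step 0: x=[6.8000] v=[0.0000]
Step 1: x=[6.7509] v=[-0.2455]
Step 2: x=[6.6543] v=[-0.4829]
Step 3: x=[6.5134] v=[-0.7045]
Step 4: x=[6.3328] v=[-0.9031]
Step 5: x=[6.1184] v=[-1.0721]
Step 6: x=[5.8772] v=[-1.2060]
Step 7: x=[5.6171] v=[-1.3005]
Step 8: x=[5.3466] v=[-1.3524]
Step 9: x=[5.0746] v=[-1.3600]
Step 10: x=[4.8100] v=[-1.3231]
Step 11: x=[4.5614] v=[-1.2429]
Step 12: x=[4.3370] v=[-1.1220]
Step 13: x=[4.1441] v=[-0.9644]
Step 14: x=[3.9890] v=[-0.7753]
Step 15: x=[3.8768] v=[-0.5608]
Step 16: x=[3.8112] v=[-0.3279]
Step 17: x=[3.7943] v=[-0.0843]
Step 18: x=[3.8267] v=[0.1621]
First v>=0 after going negative at step 18, time=3.6000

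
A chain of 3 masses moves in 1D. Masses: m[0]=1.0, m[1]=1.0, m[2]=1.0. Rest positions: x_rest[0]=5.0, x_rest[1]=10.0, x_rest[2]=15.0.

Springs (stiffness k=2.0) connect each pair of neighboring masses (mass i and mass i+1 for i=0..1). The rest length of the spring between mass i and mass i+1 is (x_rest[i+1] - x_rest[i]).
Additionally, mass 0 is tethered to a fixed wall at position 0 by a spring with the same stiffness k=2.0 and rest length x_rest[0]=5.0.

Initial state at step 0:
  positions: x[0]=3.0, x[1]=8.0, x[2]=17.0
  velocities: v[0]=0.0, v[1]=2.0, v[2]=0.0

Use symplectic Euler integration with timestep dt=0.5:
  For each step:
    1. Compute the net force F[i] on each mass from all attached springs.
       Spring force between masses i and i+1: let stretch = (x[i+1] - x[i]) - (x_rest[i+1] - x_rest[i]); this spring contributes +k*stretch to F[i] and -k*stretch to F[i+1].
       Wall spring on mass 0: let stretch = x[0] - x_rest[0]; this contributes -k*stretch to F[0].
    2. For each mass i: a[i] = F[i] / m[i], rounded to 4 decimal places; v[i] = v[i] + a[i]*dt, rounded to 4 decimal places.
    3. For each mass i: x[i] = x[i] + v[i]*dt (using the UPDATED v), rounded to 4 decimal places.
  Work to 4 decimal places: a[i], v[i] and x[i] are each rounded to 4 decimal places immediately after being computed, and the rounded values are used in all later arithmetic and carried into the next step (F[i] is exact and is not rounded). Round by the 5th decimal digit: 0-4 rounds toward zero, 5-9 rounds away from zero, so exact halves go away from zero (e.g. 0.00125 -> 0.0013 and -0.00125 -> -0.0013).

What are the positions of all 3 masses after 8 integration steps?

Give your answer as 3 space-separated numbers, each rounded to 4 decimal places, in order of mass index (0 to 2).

Answer: 6.4141 9.6798 16.5626

Derivation:
Step 0: x=[3.0000 8.0000 17.0000] v=[0.0000 2.0000 0.0000]
Step 1: x=[4.0000 11.0000 15.0000] v=[2.0000 6.0000 -4.0000]
Step 2: x=[6.5000 12.5000 13.5000] v=[5.0000 3.0000 -3.0000]
Step 3: x=[8.7500 11.5000 14.0000] v=[4.5000 -2.0000 1.0000]
Step 4: x=[8.0000 10.3750 15.7500] v=[-1.5000 -2.2500 3.5000]
Step 5: x=[4.4375 10.7500 17.3125] v=[-7.1250 0.7500 3.1250]
Step 6: x=[1.8125 11.2500 18.0938] v=[-5.2500 1.0000 1.5625]
Step 7: x=[3.0000 10.4532 17.9532] v=[2.3750 -1.5937 -0.2813]
Step 8: x=[6.4141 9.6798 16.5626] v=[6.8282 -1.5469 -2.7813]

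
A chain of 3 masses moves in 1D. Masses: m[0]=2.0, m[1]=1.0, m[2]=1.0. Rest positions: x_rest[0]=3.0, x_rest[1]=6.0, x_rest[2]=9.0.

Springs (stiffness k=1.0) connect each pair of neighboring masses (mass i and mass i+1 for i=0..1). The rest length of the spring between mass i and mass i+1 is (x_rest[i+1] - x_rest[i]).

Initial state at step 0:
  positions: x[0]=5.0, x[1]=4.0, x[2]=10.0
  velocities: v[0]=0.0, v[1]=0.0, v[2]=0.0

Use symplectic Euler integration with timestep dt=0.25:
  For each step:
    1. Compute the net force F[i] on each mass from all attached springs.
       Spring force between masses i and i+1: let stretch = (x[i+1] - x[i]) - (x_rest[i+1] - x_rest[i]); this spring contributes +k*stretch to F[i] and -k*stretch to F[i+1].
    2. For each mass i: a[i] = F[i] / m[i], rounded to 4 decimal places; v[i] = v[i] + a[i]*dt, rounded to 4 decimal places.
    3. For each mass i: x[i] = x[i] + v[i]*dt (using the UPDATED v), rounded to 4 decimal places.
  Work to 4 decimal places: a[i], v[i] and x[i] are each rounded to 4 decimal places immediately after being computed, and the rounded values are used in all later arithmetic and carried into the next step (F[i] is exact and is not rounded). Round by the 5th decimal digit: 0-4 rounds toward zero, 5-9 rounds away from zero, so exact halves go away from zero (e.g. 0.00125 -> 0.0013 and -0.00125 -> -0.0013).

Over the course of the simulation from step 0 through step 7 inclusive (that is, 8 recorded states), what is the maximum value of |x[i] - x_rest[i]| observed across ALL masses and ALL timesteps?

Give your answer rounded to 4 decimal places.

Step 0: x=[5.0000 4.0000 10.0000] v=[0.0000 0.0000 0.0000]
Step 1: x=[4.8750 4.4375 9.8125] v=[-0.5000 1.7500 -0.7500]
Step 2: x=[4.6426 5.2383 9.4766] v=[-0.9297 3.2031 -1.3438]
Step 3: x=[4.3350 6.2668 9.0633] v=[-1.2303 4.1138 -1.6534]
Step 4: x=[3.9941 7.3493 8.6627] v=[-1.3638 4.3300 -1.6025]
Step 5: x=[3.6643 8.3042 8.3675] v=[-1.3194 3.8196 -1.1809]
Step 6: x=[3.3857 8.9731 8.2558] v=[-1.1144 2.6755 -0.4467]
Step 7: x=[3.1880 9.2479 8.3765] v=[-0.7910 1.0993 0.4826]
Max displacement = 3.2479

Answer: 3.2479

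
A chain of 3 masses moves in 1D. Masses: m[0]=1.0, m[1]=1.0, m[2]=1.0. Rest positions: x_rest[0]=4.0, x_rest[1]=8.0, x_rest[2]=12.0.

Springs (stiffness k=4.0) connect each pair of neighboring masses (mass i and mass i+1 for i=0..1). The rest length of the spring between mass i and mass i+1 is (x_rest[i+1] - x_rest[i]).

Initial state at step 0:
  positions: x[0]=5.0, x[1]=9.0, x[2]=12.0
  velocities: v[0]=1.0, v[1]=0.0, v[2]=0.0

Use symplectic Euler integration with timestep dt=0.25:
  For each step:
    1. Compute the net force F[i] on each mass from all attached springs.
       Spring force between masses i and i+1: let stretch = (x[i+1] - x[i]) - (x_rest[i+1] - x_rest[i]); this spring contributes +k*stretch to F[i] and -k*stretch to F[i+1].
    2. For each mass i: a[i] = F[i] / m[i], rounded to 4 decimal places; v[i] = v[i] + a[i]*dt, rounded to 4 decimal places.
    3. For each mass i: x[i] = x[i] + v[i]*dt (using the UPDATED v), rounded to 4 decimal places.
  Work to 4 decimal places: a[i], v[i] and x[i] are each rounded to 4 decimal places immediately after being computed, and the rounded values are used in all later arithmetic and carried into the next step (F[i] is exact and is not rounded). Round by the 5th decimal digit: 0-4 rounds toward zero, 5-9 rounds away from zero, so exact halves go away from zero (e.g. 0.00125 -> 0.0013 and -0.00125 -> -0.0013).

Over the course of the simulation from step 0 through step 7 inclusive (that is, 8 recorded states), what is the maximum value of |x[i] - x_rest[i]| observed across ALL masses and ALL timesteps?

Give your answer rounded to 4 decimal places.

Answer: 1.5927

Derivation:
Step 0: x=[5.0000 9.0000 12.0000] v=[1.0000 0.0000 0.0000]
Step 1: x=[5.2500 8.7500 12.2500] v=[1.0000 -1.0000 1.0000]
Step 2: x=[5.3750 8.5000 12.6250] v=[0.5000 -1.0000 1.5000]
Step 3: x=[5.2813 8.5000 12.9688] v=[-0.3750 0.0000 1.3750]
Step 4: x=[4.9922 8.8125 13.1954] v=[-1.1563 1.2501 0.9062]
Step 5: x=[4.6582 9.2657 13.3262] v=[-1.3360 1.8127 0.5233]
Step 6: x=[4.4761 9.5821 13.4419] v=[-0.7285 1.2657 0.4628]
Step 7: x=[4.5705 9.5870 13.5927] v=[0.3775 0.0195 0.6030]
Max displacement = 1.5927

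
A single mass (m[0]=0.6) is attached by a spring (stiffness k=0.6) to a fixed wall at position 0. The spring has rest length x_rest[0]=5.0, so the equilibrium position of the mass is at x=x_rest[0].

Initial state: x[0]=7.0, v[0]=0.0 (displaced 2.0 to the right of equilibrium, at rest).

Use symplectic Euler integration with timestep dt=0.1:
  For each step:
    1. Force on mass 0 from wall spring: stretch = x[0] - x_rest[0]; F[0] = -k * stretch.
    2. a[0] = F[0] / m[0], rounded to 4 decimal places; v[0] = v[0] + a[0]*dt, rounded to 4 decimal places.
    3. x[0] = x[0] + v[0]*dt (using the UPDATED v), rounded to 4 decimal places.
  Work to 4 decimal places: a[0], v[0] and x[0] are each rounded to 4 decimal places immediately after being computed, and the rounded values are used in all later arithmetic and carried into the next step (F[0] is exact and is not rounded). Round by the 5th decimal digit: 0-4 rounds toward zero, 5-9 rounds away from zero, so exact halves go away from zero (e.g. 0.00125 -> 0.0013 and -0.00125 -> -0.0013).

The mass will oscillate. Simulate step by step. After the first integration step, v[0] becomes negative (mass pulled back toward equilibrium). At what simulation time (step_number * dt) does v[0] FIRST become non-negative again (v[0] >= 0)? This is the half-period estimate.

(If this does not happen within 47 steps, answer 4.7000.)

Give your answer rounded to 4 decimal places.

Step 0: x=[7.0000] v=[0.0000]
Step 1: x=[6.9800] v=[-0.2000]
Step 2: x=[6.9402] v=[-0.3980]
Step 3: x=[6.8810] v=[-0.5920]
Step 4: x=[6.8030] v=[-0.7801]
Step 5: x=[6.7070] v=[-0.9604]
Step 6: x=[6.5939] v=[-1.1311]
Step 7: x=[6.4649] v=[-1.2905]
Step 8: x=[6.3212] v=[-1.4370]
Step 9: x=[6.1643] v=[-1.5691]
Step 10: x=[5.9958] v=[-1.6855]
Step 11: x=[5.8173] v=[-1.7851]
Step 12: x=[5.6306] v=[-1.8668]
Step 13: x=[5.4376] v=[-1.9299]
Step 14: x=[5.2402] v=[-1.9737]
Step 15: x=[5.0404] v=[-1.9977]
Step 16: x=[4.8402] v=[-2.0017]
Step 17: x=[4.6416] v=[-1.9857]
Step 18: x=[4.4466] v=[-1.9499]
Step 19: x=[4.2571] v=[-1.8946]
Step 20: x=[4.0751] v=[-1.8203]
Step 21: x=[3.9023] v=[-1.7278]
Step 22: x=[3.7405] v=[-1.6180]
Step 23: x=[3.5913] v=[-1.4921]
Step 24: x=[3.4562] v=[-1.3512]
Step 25: x=[3.3365] v=[-1.1968]
Step 26: x=[3.2335] v=[-1.0305]
Step 27: x=[3.1481] v=[-0.8539]
Step 28: x=[3.0812] v=[-0.6687]
Step 29: x=[3.0335] v=[-0.4768]
Step 30: x=[3.0055] v=[-0.2802]
Step 31: x=[2.9974] v=[-0.0808]
Step 32: x=[3.0094] v=[0.1195]
First v>=0 after going negative at step 32, time=3.2000

Answer: 3.2000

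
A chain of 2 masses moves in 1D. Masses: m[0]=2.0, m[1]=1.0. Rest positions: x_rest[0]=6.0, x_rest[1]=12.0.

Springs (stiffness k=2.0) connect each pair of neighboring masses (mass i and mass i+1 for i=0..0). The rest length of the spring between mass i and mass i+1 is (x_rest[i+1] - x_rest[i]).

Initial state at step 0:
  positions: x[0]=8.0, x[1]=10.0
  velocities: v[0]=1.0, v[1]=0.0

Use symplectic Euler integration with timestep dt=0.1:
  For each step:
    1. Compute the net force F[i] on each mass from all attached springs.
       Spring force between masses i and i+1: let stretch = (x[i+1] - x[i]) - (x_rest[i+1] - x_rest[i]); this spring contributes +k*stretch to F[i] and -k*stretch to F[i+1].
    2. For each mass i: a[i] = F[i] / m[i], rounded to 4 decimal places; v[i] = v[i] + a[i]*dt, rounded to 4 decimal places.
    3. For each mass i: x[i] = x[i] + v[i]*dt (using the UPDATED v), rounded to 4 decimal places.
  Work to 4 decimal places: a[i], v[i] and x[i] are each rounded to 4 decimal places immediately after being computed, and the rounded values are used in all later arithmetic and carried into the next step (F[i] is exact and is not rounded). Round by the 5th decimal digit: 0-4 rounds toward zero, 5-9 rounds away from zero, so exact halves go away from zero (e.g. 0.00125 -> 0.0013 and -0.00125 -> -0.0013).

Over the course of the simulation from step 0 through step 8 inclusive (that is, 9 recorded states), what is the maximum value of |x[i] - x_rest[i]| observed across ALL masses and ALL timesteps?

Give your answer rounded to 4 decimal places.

Step 0: x=[8.0000 10.0000] v=[1.0000 0.0000]
Step 1: x=[8.0600 10.0800] v=[0.6000 0.8000]
Step 2: x=[8.0802 10.2396] v=[0.2020 1.5960]
Step 3: x=[8.0620 10.4760] v=[-0.1821 2.3641]
Step 4: x=[8.0079 10.7841] v=[-0.5407 3.0813]
Step 5: x=[7.9216 11.1567] v=[-0.8631 3.7261]
Step 6: x=[7.8076 11.5846] v=[-1.1396 4.2791]
Step 7: x=[7.6714 12.0570] v=[-1.3619 4.7237]
Step 8: x=[7.5191 12.5617] v=[-1.5233 5.0466]
Max displacement = 2.0802

Answer: 2.0802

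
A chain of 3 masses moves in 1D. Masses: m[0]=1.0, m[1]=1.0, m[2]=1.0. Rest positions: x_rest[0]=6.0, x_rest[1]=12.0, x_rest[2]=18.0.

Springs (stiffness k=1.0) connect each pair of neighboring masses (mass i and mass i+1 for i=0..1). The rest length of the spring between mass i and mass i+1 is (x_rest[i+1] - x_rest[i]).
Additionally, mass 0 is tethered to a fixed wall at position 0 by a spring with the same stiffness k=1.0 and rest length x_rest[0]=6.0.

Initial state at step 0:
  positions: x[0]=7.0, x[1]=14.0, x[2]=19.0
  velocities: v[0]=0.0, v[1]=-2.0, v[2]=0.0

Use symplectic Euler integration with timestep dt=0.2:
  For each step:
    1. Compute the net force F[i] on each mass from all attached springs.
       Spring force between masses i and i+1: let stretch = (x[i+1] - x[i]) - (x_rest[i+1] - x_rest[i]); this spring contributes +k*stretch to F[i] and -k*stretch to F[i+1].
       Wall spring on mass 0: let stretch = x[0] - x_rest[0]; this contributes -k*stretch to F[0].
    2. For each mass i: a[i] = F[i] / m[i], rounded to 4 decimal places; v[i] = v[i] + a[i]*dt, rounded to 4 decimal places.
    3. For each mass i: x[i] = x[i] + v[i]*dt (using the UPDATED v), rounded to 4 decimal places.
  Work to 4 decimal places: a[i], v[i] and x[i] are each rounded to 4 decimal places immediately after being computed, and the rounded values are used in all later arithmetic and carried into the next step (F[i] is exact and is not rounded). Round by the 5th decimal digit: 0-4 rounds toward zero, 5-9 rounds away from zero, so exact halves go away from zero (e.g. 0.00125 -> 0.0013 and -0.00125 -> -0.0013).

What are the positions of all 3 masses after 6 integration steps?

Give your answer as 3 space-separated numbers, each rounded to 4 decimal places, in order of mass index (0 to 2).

Answer: 6.3916 11.3264 19.0839

Derivation:
Step 0: x=[7.0000 14.0000 19.0000] v=[0.0000 -2.0000 0.0000]
Step 1: x=[7.0000 13.5200 19.0400] v=[0.0000 -2.4000 0.2000]
Step 2: x=[6.9808 13.0000 19.0992] v=[-0.0960 -2.6000 0.2960]
Step 3: x=[6.9231 12.4832 19.1544] v=[-0.2883 -2.5840 0.2762]
Step 4: x=[6.8109 12.0108 19.1828] v=[-0.5609 -2.3618 0.1420]
Step 5: x=[6.6343 11.6173 19.1643] v=[-0.8831 -1.9674 -0.0924]
Step 6: x=[6.3916 11.3264 19.0839] v=[-1.2134 -1.4546 -0.4018]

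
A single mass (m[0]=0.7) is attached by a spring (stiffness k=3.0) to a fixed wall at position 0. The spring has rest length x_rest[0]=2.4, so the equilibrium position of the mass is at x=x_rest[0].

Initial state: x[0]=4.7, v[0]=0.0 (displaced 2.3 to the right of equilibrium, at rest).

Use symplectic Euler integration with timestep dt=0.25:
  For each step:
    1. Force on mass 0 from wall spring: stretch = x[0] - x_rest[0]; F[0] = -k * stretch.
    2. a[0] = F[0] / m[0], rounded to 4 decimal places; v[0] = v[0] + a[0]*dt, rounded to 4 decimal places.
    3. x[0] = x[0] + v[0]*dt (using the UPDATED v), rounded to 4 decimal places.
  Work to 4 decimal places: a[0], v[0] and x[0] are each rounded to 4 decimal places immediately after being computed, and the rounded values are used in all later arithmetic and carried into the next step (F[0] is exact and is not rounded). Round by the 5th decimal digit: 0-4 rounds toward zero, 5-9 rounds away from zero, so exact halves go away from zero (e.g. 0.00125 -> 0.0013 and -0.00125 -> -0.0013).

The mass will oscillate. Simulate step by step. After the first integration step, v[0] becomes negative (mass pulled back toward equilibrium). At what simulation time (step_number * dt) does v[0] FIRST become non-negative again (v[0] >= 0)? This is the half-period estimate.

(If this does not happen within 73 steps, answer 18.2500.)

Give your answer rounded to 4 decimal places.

Answer: 1.7500

Derivation:
Step 0: x=[4.7000] v=[0.0000]
Step 1: x=[4.0839] v=[-2.4643]
Step 2: x=[3.0168] v=[-4.2685]
Step 3: x=[1.7845] v=[-4.9294]
Step 4: x=[0.7170] v=[-4.2699]
Step 5: x=[0.1003] v=[-2.4667]
Step 6: x=[0.0996] v=[-0.0027]
Step 7: x=[0.7151] v=[2.4620]
First v>=0 after going negative at step 7, time=1.7500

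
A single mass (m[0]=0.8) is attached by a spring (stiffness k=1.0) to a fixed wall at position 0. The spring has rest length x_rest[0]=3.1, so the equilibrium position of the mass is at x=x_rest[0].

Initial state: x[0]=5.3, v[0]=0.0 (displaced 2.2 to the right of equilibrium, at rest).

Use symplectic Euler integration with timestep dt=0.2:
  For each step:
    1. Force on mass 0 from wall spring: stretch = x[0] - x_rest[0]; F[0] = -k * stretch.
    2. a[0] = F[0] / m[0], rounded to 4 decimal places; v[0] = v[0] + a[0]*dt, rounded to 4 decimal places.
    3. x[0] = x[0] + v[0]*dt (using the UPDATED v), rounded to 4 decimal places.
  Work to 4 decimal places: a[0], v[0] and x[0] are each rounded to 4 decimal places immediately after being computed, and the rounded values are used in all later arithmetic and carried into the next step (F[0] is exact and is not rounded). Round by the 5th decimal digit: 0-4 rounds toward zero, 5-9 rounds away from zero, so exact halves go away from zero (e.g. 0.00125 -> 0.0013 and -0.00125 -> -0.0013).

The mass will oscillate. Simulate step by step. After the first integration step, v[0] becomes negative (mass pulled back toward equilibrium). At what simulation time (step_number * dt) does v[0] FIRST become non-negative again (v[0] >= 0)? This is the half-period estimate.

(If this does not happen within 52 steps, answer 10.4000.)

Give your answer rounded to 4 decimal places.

Answer: 3.0000

Derivation:
Step 0: x=[5.3000] v=[0.0000]
Step 1: x=[5.1900] v=[-0.5500]
Step 2: x=[4.9755] v=[-1.0725]
Step 3: x=[4.6672] v=[-1.5414]
Step 4: x=[4.2806] v=[-1.9332]
Step 5: x=[3.8349] v=[-2.2284]
Step 6: x=[3.3525] v=[-2.4121]
Step 7: x=[2.8575] v=[-2.4752]
Step 8: x=[2.3746] v=[-2.4146]
Step 9: x=[1.9280] v=[-2.2332]
Step 10: x=[1.5400] v=[-1.9402]
Step 11: x=[1.2300] v=[-1.5502]
Step 12: x=[1.0135] v=[-1.0827]
Step 13: x=[0.9013] v=[-0.5611]
Step 14: x=[0.8990] v=[-0.0114]
Step 15: x=[1.0068] v=[0.5389]
First v>=0 after going negative at step 15, time=3.0000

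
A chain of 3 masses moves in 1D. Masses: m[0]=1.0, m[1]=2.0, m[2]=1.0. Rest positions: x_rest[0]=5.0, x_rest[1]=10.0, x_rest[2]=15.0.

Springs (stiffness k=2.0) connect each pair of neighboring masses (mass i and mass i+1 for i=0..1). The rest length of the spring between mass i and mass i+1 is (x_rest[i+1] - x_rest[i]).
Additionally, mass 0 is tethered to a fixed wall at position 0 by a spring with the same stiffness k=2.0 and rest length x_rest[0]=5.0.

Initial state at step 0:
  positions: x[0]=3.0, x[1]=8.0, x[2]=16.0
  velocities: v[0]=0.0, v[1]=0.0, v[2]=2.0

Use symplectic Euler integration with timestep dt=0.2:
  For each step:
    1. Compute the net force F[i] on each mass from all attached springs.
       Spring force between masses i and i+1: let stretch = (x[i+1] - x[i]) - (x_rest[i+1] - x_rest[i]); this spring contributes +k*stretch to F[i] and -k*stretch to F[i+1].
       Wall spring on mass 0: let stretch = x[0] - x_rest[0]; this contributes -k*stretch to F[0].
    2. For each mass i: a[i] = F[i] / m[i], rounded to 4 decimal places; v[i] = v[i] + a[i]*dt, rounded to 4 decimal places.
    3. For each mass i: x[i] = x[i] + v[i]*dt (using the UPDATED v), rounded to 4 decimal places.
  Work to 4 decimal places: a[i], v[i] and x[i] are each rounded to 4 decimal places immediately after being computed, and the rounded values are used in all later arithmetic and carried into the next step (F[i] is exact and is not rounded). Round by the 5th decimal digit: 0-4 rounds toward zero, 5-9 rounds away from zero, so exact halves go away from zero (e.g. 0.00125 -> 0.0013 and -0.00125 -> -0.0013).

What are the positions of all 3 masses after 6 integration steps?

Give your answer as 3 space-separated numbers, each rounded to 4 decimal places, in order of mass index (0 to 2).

Answer: 5.4214 10.1752 14.1908

Derivation:
Step 0: x=[3.0000 8.0000 16.0000] v=[0.0000 0.0000 2.0000]
Step 1: x=[3.1600 8.1200 16.1600] v=[0.8000 0.6000 0.8000]
Step 2: x=[3.4640 8.3632 16.0768] v=[1.5200 1.2160 -0.4160]
Step 3: x=[3.8828 8.7190 15.7765] v=[2.0941 1.7789 -1.5014]
Step 4: x=[4.3779 9.1636 15.3116] v=[2.4755 2.2232 -2.3244]
Step 5: x=[4.9056 9.6627 14.7549] v=[2.6386 2.4957 -2.7836]
Step 6: x=[5.4214 10.1752 14.1908] v=[2.5792 2.5627 -2.8205]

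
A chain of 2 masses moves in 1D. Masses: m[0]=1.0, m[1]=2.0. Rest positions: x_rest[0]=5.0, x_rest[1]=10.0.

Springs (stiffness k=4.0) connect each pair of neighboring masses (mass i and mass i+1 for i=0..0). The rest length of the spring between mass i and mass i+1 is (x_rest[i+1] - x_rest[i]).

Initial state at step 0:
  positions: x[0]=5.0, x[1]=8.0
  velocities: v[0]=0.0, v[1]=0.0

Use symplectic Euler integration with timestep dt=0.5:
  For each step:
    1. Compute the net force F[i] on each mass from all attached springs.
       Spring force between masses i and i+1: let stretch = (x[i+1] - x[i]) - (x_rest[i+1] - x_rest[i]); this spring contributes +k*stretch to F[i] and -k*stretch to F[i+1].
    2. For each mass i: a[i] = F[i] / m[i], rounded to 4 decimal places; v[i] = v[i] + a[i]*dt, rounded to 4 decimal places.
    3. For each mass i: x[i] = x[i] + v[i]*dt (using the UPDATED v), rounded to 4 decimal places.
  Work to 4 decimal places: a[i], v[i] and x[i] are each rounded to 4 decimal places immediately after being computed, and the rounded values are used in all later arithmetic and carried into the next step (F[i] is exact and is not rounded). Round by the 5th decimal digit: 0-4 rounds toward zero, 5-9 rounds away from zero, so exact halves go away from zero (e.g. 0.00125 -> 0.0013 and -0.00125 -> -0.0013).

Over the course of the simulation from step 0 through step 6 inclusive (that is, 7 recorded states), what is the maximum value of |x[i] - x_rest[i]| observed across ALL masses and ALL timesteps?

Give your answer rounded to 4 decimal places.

Answer: 3.0000

Derivation:
Step 0: x=[5.0000 8.0000] v=[0.0000 0.0000]
Step 1: x=[3.0000 9.0000] v=[-4.0000 2.0000]
Step 2: x=[2.0000 9.5000] v=[-2.0000 1.0000]
Step 3: x=[3.5000 8.7500] v=[3.0000 -1.5000]
Step 4: x=[5.2500 7.8750] v=[3.5000 -1.7500]
Step 5: x=[4.6250 8.1875] v=[-1.2500 0.6250]
Step 6: x=[2.5625 9.2188] v=[-4.1250 2.0625]
Max displacement = 3.0000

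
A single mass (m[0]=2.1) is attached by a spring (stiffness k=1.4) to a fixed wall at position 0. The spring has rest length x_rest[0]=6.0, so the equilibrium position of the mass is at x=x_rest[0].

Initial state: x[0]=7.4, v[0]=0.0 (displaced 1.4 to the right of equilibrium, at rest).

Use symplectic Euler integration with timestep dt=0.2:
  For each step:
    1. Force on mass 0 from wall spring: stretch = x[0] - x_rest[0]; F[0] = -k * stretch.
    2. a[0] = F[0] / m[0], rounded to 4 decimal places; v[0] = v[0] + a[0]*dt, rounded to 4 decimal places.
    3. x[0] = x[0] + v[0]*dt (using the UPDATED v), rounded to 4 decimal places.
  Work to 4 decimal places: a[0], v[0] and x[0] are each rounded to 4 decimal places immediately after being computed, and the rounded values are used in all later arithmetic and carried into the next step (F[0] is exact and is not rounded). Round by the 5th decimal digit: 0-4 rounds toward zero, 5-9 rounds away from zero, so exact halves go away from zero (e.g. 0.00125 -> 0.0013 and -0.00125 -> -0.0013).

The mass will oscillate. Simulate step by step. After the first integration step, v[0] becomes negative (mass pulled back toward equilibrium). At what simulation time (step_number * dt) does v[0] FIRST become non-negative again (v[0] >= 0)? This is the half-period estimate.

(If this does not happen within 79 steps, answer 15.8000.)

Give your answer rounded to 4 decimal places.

Step 0: x=[7.4000] v=[0.0000]
Step 1: x=[7.3627] v=[-0.1867]
Step 2: x=[7.2890] v=[-0.3684]
Step 3: x=[7.1809] v=[-0.5403]
Step 4: x=[7.0413] v=[-0.6978]
Step 5: x=[6.8740] v=[-0.8366]
Step 6: x=[6.6834] v=[-0.9531]
Step 7: x=[6.4746] v=[-1.0442]
Step 8: x=[6.2531] v=[-1.1075]
Step 9: x=[6.0249] v=[-1.1412]
Step 10: x=[5.7960] v=[-1.1445]
Step 11: x=[5.5725] v=[-1.1173]
Step 12: x=[5.3604] v=[-1.0603]
Step 13: x=[5.1654] v=[-0.9750]
Step 14: x=[4.9927] v=[-0.8637]
Step 15: x=[4.8468] v=[-0.7294]
Step 16: x=[4.7317] v=[-0.5756]
Step 17: x=[4.6504] v=[-0.4065]
Step 18: x=[4.6051] v=[-0.2266]
Step 19: x=[4.5970] v=[-0.0406]
Step 20: x=[4.6263] v=[0.1465]
First v>=0 after going negative at step 20, time=4.0000

Answer: 4.0000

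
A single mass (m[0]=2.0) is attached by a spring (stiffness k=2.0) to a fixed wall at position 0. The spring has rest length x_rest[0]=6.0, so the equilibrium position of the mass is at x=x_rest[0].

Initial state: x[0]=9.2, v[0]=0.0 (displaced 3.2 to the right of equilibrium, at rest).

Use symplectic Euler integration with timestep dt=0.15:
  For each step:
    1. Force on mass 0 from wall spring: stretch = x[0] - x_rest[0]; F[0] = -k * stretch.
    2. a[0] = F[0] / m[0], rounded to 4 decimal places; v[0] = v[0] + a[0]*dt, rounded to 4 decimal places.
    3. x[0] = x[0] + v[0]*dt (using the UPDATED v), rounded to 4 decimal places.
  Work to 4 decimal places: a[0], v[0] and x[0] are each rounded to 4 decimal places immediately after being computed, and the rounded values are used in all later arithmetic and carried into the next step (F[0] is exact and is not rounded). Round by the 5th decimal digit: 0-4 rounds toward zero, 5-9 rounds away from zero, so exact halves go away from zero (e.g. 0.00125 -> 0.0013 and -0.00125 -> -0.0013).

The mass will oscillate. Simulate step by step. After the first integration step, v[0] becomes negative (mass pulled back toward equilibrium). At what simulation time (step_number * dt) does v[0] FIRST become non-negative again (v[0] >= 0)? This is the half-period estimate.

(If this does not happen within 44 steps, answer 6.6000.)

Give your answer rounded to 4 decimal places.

Answer: 3.1500

Derivation:
Step 0: x=[9.2000] v=[0.0000]
Step 1: x=[9.1280] v=[-0.4800]
Step 2: x=[8.9856] v=[-0.9492]
Step 3: x=[8.7761] v=[-1.3970]
Step 4: x=[8.5041] v=[-1.8134]
Step 5: x=[8.1758] v=[-2.1890]
Step 6: x=[7.7985] v=[-2.5154]
Step 7: x=[7.3807] v=[-2.7852]
Step 8: x=[6.9319] v=[-2.9923]
Step 9: x=[6.4621] v=[-3.1321]
Step 10: x=[5.9819] v=[-3.2014]
Step 11: x=[5.5021] v=[-3.1987]
Step 12: x=[5.0335] v=[-3.1240]
Step 13: x=[4.5867] v=[-2.9790]
Step 14: x=[4.1717] v=[-2.7670]
Step 15: x=[3.7978] v=[-2.4928]
Step 16: x=[3.4734] v=[-2.1625]
Step 17: x=[3.2059] v=[-1.7835]
Step 18: x=[3.0012] v=[-1.3644]
Step 19: x=[2.8640] v=[-0.9146]
Step 20: x=[2.7974] v=[-0.4442]
Step 21: x=[2.8028] v=[0.0362]
First v>=0 after going negative at step 21, time=3.1500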